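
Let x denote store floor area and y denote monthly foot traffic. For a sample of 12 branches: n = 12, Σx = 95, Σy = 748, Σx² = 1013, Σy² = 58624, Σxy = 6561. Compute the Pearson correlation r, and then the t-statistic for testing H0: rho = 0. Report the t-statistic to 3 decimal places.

Numerator: nΣxy − (Σx)(Σy) = 12·6561 − (95)(748) = 7672
Denominator: √[(nΣx²−(Σx)²)(nΣy²−(Σy)²)]
  nΣx²−(Σx)² = 12·1013 − 9025 = 3131;  nΣy²−(Σy)² = 12·58624 − 559504 = 143984
  √(3131·143984) = √450813904 = 21232.3787
r = 7672 / 21232.3787 = 0.3613
t = r·√(n−2)/√(1−r²) = 0.3613·√10 / √(1−0.130538) = 1.142531 / 0.932449 = 1.225

1.225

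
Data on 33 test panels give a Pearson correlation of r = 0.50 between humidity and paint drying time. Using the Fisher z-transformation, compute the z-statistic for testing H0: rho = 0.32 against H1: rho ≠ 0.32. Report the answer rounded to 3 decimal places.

1.192

Fisher z: atanh(0.50) = 0.549306, atanh(0.32) = 0.331647
z = (z_r − z_0)·√(n−3) = (0.549306 − 0.331647)·√30 = 0.217659 · 5.477226 = 1.192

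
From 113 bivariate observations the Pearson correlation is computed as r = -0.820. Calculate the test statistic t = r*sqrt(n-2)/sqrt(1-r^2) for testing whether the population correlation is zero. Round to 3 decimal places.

t = r·√(n−2) / √(1−r²) with r = -0.820, n = 113
  = -0.820·√111 / √(1 − 0.672400)
  = -0.820·10.535654 / 0.572364
  = -8.639236 / 0.572364 = -15.094

-15.094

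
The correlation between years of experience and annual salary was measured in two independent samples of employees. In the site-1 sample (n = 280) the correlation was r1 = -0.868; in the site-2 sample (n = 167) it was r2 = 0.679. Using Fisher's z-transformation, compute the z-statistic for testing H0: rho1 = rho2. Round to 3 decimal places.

Fisher z-transforms: z1 = atanh(-0.868) = -1.324911, z2 = atanh(0.679) = 0.827256; difference d = -2.152167
Var(d) = 1/277 + 1/164 = 0.0036101 + 0.0060976 = 0.0097077
z = d/√Var(d) = -2.152167 / √0.0097077 = -2.152167 / 0.098528 = -21.843

-21.843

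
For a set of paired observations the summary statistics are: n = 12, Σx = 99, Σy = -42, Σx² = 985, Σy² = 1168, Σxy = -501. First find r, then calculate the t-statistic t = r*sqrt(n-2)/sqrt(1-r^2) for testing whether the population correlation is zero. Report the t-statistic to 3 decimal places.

Numerator: nΣxy − (Σx)(Σy) = 12·(-501) − (99)(-42) = -1854
Denominator: √[(nΣx²−(Σx)²)(nΣy²−(Σy)²)]
  nΣx²−(Σx)² = 12·985 − 9801 = 2019;  nΣy²−(Σy)² = 12·1168 − 1764 = 12252
  √(2019·12252) = √24736788 = 4973.6092
r = -1854 / 4973.6092 = -0.3728
t = r·√(n−2)/√(1−r²) = -0.3728·√10 / √(1−0.138980) = -1.178897 / 0.927912 = -1.270

-1.270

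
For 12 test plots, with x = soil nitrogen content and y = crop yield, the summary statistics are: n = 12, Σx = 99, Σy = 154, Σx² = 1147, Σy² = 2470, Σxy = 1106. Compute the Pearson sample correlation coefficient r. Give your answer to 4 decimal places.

S_xy = nΣxy − ΣxΣy = 12·1106 − 99·154 = 13272 − 15246 = -1974
S_xx = nΣx² − (Σx)² = 12·1147 − 99² = 13764 − 9801 = 3963
S_yy = nΣy² − (Σy)² = 12·2470 − 154² = 29640 − 23716 = 5924
r = S_xy / √(S_xx·S_yy) = -1974 / √(3963·5924) = -1974 / √23476812 = -1974 / 4845.2876 = -0.4074

-0.4074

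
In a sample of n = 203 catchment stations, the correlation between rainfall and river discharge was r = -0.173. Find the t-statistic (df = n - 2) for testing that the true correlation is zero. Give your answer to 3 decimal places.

t = r·√(n−2) / √(1−r²) with r = -0.173, n = 203
  = -0.173·√201 / √(1 − 0.029929)
  = -0.173·14.177447 / 0.984922
  = -2.452698 / 0.984922 = -2.490

-2.490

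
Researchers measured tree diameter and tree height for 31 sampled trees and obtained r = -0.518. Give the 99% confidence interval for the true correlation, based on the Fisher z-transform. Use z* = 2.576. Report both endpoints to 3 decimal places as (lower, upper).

(-0.786, -0.087)

z_r = atanh(-0.518) = -0.573602;  SE = 1/√(n−3) = 1/√28 = 0.188982
z-limits: -0.573602 ± 2.576·0.188982 = -0.573602 ± 0.486818 = [-1.060420, -0.086784]
ρ-limits: (tanh -1.060420, tanh -0.086784) = (-0.786, -0.087)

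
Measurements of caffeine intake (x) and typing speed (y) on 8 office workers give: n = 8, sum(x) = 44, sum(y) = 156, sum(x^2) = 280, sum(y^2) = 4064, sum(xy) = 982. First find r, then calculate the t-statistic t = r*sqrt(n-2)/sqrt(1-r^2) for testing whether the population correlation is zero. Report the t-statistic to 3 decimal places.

1.983

S_xy = nΣxy − ΣxΣy = 8·982 − 44·156 = 7856 − 6864 = 992
S_xx = nΣx² − (Σx)² = 8·280 − 44² = 2240 − 1936 = 304
S_yy = nΣy² − (Σy)² = 8·4064 − 156² = 32512 − 24336 = 8176
r = S_xy / √(S_xx·S_yy) = 992 / √(304·8176) = 992 / √2485504 = 992 / 1576.5481 = 0.6292
t = r·√(n−2)/√(1−r²) = 0.6292·√6 / √(1−0.395893) = 1.541219 / 0.777243 = 1.983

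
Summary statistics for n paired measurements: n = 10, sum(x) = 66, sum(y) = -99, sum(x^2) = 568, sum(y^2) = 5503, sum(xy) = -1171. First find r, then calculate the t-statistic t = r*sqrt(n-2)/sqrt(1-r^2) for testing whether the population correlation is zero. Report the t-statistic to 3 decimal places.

Numerator: nΣxy − (Σx)(Σy) = 10·(-1171) − (66)(-99) = -5176
Denominator: √[(nΣx²−(Σx)²)(nΣy²−(Σy)²)]
  nΣx²−(Σx)² = 10·568 − 4356 = 1324;  nΣy²−(Σy)² = 10·5503 − 9801 = 45229
  √(1324·45229) = √59883196 = 7738.4234
r = -5176 / 7738.4234 = -0.6689
t = r·√(n−2)/√(1−r²) = -0.6689·√8 / √(1−0.447427) = -1.891935 / 0.743353 = -2.545

-2.545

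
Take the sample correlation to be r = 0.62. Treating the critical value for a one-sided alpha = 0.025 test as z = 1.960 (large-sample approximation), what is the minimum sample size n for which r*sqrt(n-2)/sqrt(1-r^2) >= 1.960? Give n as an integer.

r√(n−2)/√(1−r²) ≥ 1.960  ⇔  n−2 ≥ (1.960)²·(1−r²)/r²
(1−r²)/r² = (1−0.3844)/0.3844 = 1.6015
n ≥ 2 + 3.8416·1.6015 = 2 + 6.1523 = 8.1523
⌈8.1523⌉ = 9

9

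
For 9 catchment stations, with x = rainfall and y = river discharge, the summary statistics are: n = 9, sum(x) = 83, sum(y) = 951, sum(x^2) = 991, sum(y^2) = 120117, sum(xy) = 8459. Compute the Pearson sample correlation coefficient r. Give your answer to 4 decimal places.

-0.1480

Numerator: nΣxy − (Σx)(Σy) = 9·8459 − (83)(951) = -2802
Denominator: √[(nΣx²−(Σx)²)(nΣy²−(Σy)²)]
  nΣx²−(Σx)² = 9·991 − 6889 = 2030;  nΣy²−(Σy)² = 9·120117 − 904401 = 176652
  √(2030·176652) = √358603560 = 18936.8308
r = -2802 / 18936.8308 = -0.1480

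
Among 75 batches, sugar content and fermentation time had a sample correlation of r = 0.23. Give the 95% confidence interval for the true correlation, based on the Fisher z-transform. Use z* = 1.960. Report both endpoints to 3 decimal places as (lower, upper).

z_r = atanh(0.23) = 0.234189;  SE = 1/√(n−3) = 1/√72 = 0.117851
z-limits: 0.234189 ± 1.960·0.117851 = 0.234189 ± 0.230988 = [0.003201, 0.465177]
ρ-limits: (tanh 0.003201, tanh 0.465177) = (0.003, 0.434)

(0.003, 0.434)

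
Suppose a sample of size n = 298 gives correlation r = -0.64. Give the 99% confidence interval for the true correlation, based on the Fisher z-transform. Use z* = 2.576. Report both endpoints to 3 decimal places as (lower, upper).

z_r = atanh(-0.64) = -0.758174;  SE = 1/√(n−3) = 1/√295 = 0.058222
z-limits: -0.758174 ± 2.576·0.058222 = -0.758174 ± 0.149980 = [-0.908154, -0.608194]
ρ-limits: (tanh -0.908154, tanh -0.608194) = (-0.720, -0.543)

(-0.720, -0.543)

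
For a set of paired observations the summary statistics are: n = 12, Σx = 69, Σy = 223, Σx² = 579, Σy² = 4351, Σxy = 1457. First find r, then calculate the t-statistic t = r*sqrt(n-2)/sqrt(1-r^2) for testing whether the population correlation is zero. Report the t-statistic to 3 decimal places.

6.525

S_xy = nΣxy − ΣxΣy = 12·1457 − 69·223 = 17484 − 15387 = 2097
S_xx = nΣx² − (Σx)² = 12·579 − 69² = 6948 − 4761 = 2187
S_yy = nΣy² − (Σy)² = 12·4351 − 223² = 52212 − 49729 = 2483
r = S_xy / √(S_xx·S_yy) = 2097 / √(2187·2483) = 2097 / √5430321 = 2097 / 2330.3049 = 0.8999
t = r·√(n−2)/√(1−r²) = 0.8999·√10 / √(1−0.809820) = 2.845734 / 0.436096 = 6.525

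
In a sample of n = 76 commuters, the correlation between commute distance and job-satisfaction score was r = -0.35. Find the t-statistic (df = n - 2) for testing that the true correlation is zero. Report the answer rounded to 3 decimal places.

1 − r² = 1 − 0.1225 = 0.8775;  √(1−r²) = 0.936750
√(n−2) = √74 = 8.602325
t = r·√(n−2)/√(1−r²) = -0.35 · 8.602325 / 0.936750 = -3.214

-3.214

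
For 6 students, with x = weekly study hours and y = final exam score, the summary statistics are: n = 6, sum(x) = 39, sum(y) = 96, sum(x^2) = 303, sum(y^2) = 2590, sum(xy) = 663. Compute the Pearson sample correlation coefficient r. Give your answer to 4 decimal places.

S_xy = nΣxy − ΣxΣy = 6·663 − 39·96 = 3978 − 3744 = 234
S_xx = nΣx² − (Σx)² = 6·303 − 39² = 1818 − 1521 = 297
S_yy = nΣy² − (Σy)² = 6·2590 − 96² = 15540 − 9216 = 6324
r = S_xy / √(S_xx·S_yy) = 234 / √(297·6324) = 234 / √1878228 = 234 / 1370.4846 = 0.1707

0.1707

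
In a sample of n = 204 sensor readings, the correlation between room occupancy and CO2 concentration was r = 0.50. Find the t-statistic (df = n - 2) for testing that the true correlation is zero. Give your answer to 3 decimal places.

8.206

1 − r² = 1 − 0.2500 = 0.7500;  √(1−r²) = 0.866025
√(n−2) = √202 = 14.212670
t = r·√(n−2)/√(1−r²) = 0.50 · 14.212670 / 0.866025 = 8.206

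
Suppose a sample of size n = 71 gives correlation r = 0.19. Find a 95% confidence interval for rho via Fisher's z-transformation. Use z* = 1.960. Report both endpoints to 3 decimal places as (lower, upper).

(-0.045, 0.405)

Fisher z: z_r = atanh(r) = ½·ln((1+0.19)/(1−0.19)) = 0.192337
SE(z) = 1/√(n−3) = 1/√68 = 0.121268
95% ⇒ z* = 1.960; margin = 1.960·0.121268 = 0.237685
CI on z-scale: (-0.045348, 0.430022)
Back-transform: tanh(-0.045348) = -0.045317, tanh(0.430022) = 0.405340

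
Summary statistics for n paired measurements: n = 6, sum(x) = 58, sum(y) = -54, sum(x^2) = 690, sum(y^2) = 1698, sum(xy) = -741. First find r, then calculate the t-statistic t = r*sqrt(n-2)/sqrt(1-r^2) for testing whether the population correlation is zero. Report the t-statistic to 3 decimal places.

-1.328

Numerator: nΣxy − (Σx)(Σy) = 6·(-741) − (58)(-54) = -1314
Denominator: √[(nΣx²−(Σx)²)(nΣy²−(Σy)²)]
  nΣx²−(Σx)² = 6·690 − 3364 = 776;  nΣy²−(Σy)² = 6·1698 − 2916 = 7272
  √(776·7272) = √5643072 = 2375.5151
r = -1314 / 2375.5151 = -0.5531
t = r·√(n−2)/√(1−r²) = -0.5531·√4 / √(1−0.305920) = -1.106200 / 0.833115 = -1.328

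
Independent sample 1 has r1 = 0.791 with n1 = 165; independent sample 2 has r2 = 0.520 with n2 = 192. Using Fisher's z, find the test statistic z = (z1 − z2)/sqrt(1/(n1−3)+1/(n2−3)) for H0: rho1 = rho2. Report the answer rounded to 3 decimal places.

Fisher z-transforms: z1 = atanh(0.791) = 1.074098, z2 = atanh(0.520) = 0.576340; difference d = 0.497758
Var(d) = 1/162 + 1/189 = 0.0061728 + 0.0052910 = 0.0114638
z = d/√Var(d) = 0.497758 / √0.0114638 = 0.497758 / 0.107069 = 4.649

4.649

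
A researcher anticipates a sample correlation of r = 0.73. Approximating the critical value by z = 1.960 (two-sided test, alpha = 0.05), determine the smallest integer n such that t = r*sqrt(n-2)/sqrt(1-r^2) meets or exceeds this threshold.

r√(n−2)/√(1−r²) ≥ 1.960  ⇔  n−2 ≥ (1.960)²·(1−r²)/r²
(1−r²)/r² = (1−0.5329)/0.5329 = 0.8765
n ≥ 2 + 3.8416·0.8765 = 2 + 3.3672 = 5.3672
⌈5.3672⌉ = 6

6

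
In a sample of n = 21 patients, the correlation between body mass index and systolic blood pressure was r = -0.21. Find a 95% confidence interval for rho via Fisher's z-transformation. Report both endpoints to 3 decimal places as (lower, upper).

(-0.588, 0.244)

Fisher z: z_r = atanh(r) = ½·ln((1+(-0.21))/(1−(-0.21))) = -0.213171
SE(z) = 1/√(n−3) = 1/√18 = 0.235702
95% ⇒ z* = 1.960; margin = 1.960·0.235702 = 0.461976
CI on z-scale: (-0.675147, 0.248805)
Back-transform: tanh(-0.675147) = -0.588355, tanh(0.248805) = 0.243795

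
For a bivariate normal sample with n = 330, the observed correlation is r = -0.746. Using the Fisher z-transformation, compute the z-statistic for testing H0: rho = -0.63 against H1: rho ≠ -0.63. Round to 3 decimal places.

z_r = atanh(-0.746) = -0.963874,  z_0 = atanh(-0.63) = -0.741416
SE = 1/√(n−3) = 1/√327 = 0.055300
z = (z_r − z_0)/SE = (-0.963874 − (-0.741416)) / 0.055300 = -0.222458 / 0.055300 = -4.023

-4.023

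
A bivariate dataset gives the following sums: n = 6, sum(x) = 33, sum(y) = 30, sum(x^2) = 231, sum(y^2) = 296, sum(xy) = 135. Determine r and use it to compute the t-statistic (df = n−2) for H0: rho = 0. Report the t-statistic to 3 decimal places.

-0.754

Numerator: nΣxy − (Σx)(Σy) = 6·135 − (33)(30) = -180
Denominator: √[(nΣx²−(Σx)²)(nΣy²−(Σy)²)]
  nΣx²−(Σx)² = 6·231 − 1089 = 297;  nΣy²−(Σy)² = 6·296 − 900 = 876
  √(297·876) = √260172 = 510.0706
r = -180 / 510.0706 = -0.3529
t = r·√(n−2)/√(1−r²) = -0.3529·√4 / √(1−0.124538) = -0.705800 / 0.935661 = -0.754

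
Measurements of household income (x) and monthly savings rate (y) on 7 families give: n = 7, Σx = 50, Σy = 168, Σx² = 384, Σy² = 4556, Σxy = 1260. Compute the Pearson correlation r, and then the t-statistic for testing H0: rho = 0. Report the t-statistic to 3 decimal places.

Numerator: nΣxy − (Σx)(Σy) = 7·1260 − (50)(168) = 420
Denominator: √[(nΣx²−(Σx)²)(nΣy²−(Σy)²)]
  nΣx²−(Σx)² = 7·384 − 2500 = 188;  nΣy²−(Σy)² = 7·4556 − 28224 = 3668
  √(188·3668) = √689584 = 830.4119
r = 420 / 830.4119 = 0.5058
t = r·√(n−2)/√(1−r²) = 0.5058·√5 / √(1−0.255834) = 1.131003 / 0.862651 = 1.311

1.311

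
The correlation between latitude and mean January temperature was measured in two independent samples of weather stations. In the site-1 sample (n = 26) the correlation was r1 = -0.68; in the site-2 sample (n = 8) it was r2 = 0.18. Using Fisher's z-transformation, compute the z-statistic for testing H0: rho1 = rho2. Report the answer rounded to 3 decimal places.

Fisher z-transforms: z1 = atanh(-0.68) = -0.829114, z2 = atanh(0.18) = 0.181983; difference d = -1.011097
Var(d) = 1/23 + 1/5 = 0.0434783 + 0.2000000 = 0.2434783
z = d/√Var(d) = -1.011097 / √0.2434783 = -1.011097 / 0.493435 = -2.049

-2.049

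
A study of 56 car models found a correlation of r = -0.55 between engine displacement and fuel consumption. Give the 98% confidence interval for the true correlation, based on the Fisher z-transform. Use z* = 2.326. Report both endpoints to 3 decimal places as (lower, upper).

Fisher z: z_r = atanh(r) = ½·ln((1+(-0.55))/(1−(-0.55))) = -0.618381
SE(z) = 1/√(n−3) = 1/√53 = 0.137361
98% ⇒ z* = 2.326; margin = 2.326·0.137361 = 0.319502
CI on z-scale: (-0.937883, -0.298879)
Back-transform: tanh(-0.937883) = -0.734248, tanh(-0.298879) = -0.290286

(-0.734, -0.290)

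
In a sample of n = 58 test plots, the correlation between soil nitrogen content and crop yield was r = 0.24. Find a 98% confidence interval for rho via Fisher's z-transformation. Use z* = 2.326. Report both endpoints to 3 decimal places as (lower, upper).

z_r = atanh(0.24) = 0.244774;  SE = 1/√(n−3) = 1/√55 = 0.134840
z-limits: 0.244774 ± 2.326·0.134840 = 0.244774 ± 0.313638 = [-0.068864, 0.558412]
ρ-limits: (tanh -0.068864, tanh 0.558412) = (-0.069, 0.507)

(-0.069, 0.507)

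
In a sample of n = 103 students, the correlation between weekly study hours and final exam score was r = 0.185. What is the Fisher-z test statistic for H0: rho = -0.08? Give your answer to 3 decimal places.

z_r = atanh(0.185) = 0.187155,  z_0 = atanh(-0.08) = -0.080171
SE = 1/√(n−3) = 1/√100 = 0.100000
z = (z_r − z_0)/SE = (0.187155 − (-0.080171)) / 0.100000 = 0.267326 / 0.100000 = 2.673

2.673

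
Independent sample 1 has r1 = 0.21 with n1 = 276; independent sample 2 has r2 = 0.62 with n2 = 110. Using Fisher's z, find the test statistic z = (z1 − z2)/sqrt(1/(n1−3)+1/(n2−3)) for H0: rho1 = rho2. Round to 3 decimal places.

-4.488

z1 = atanh(0.21) = 0.213171,  z2 = atanh(0.62) = 0.725005
SE = √(1/(n1−3) + 1/(n2−3)) = √(1/273 + 1/107) = √(0.0036630 + 0.0093458) = √0.0130088 = 0.114056
z = (z1 − z2)/SE = (0.213171 − 0.725005) / 0.114056 = -0.511834 / 0.114056 = -4.488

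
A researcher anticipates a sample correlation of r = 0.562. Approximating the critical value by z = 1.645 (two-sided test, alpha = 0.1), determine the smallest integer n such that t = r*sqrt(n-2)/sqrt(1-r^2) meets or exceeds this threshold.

r√(n−2)/√(1−r²) ≥ 1.645  ⇔  n−2 ≥ (1.645)²·(1−r²)/r²
(1−r²)/r² = (1−0.315844)/0.315844 = 2.1661
n ≥ 2 + 2.706025·2.1661 = 2 + 5.8615 = 7.8615
⌈7.8615⌉ = 8

8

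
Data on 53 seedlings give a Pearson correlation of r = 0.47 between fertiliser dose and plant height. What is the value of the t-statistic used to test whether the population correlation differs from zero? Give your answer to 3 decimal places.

t = r·√(n−2) / √(1−r²) with r = 0.47, n = 53
  = 0.47·√51 / √(1 − 0.2209)
  = 0.47·7.141428 / 0.882666
  = 3.356471 / 0.882666 = 3.803

3.803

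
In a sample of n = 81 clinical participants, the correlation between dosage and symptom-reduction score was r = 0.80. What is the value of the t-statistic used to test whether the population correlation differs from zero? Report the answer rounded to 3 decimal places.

11.851

1 − r² = 1 − 0.6400 = 0.3600;  √(1−r²) = 0.600000
√(n−2) = √79 = 8.888194
t = r·√(n−2)/√(1−r²) = 0.80 · 8.888194 / 0.600000 = 11.851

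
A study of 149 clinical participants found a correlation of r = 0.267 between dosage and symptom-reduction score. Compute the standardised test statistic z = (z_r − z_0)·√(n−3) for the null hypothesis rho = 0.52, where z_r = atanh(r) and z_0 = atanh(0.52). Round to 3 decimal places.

-3.658

Fisher z: atanh(0.267) = 0.273631, atanh(0.52) = 0.576340
z = (z_r − z_0)·√(n−3) = (0.273631 − 0.576340)·√146 = -0.302709 · 12.083046 = -3.658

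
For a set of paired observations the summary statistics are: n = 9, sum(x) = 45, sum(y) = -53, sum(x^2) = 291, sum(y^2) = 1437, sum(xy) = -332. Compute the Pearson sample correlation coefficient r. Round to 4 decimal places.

S_xy = nΣxy − ΣxΣy = 9·(-332) − 45·(-53) = -2988 − (-2385) = -603
S_xx = nΣx² − (Σx)² = 9·291 − 45² = 2619 − 2025 = 594
S_yy = nΣy² − (Σy)² = 9·1437 − (-53)² = 12933 − 2809 = 10124
r = S_xy / √(S_xx·S_yy) = -603 / √(594·10124) = -603 / √6013656 = -603 / 2452.2757 = -0.2459

-0.2459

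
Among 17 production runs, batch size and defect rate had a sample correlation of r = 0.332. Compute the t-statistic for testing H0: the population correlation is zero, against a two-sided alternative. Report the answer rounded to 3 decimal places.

1.363

t = r·√(n−2) / √(1−r²) with r = 0.332, n = 17
  = 0.332·√15 / √(1 − 0.110224)
  = 0.332·3.872983 / 0.943279
  = 1.285830 / 0.943279 = 1.363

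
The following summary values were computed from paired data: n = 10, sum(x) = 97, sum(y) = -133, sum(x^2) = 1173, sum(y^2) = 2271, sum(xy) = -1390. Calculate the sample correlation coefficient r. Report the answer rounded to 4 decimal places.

S_xy = nΣxy − ΣxΣy = 10·(-1390) − 97·(-133) = -13900 − (-12901) = -999
S_xx = nΣx² − (Σx)² = 10·1173 − 97² = 11730 − 9409 = 2321
S_yy = nΣy² − (Σy)² = 10·2271 − (-133)² = 22710 − 17689 = 5021
r = S_xy / √(S_xx·S_yy) = -999 / √(2321·5021) = -999 / √11653741 = -999 / 3413.7576 = -0.2926

-0.2926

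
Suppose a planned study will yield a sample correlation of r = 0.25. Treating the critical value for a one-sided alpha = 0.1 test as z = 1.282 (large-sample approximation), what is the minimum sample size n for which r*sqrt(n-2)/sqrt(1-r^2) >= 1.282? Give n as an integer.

27

r√(n−2)/√(1−r²) ≥ 1.282  ⇔  n−2 ≥ (1.282)²·(1−r²)/r²
(1−r²)/r² = (1−0.0625)/0.0625 = 15.0000
n ≥ 2 + 1.643524·15.0000 = 2 + 24.6529 = 26.6529
⌈26.6529⌉ = 27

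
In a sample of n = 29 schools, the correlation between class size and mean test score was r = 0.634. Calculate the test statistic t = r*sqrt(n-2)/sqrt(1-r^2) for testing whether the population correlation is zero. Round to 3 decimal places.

t = r·√(n−2) / √(1−r²) with r = 0.634, n = 29
  = 0.634·√27 / √(1 − 0.401956)
  = 0.634·5.196152 / 0.773333
  = 3.294360 / 0.773333 = 4.260

4.260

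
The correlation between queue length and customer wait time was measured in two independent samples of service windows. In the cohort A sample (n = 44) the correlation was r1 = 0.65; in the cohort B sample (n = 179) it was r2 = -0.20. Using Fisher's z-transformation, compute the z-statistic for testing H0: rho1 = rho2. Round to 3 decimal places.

Fisher z-transforms: z1 = atanh(0.65) = 0.775299, z2 = atanh(-0.20) = -0.202733; difference d = 0.978032
Var(d) = 1/41 + 1/176 = 0.0243902 + 0.0056818 = 0.0300720
z = d/√Var(d) = 0.978032 / √0.0300720 = 0.978032 / 0.173413 = 5.640

5.640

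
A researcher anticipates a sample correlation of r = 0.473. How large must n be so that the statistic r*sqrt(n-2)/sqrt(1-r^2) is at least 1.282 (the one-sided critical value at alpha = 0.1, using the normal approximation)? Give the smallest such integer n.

8

r√(n−2)/√(1−r²) ≥ 1.282  ⇔  n−2 ≥ (1.282)²·(1−r²)/r²
(1−r²)/r² = (1−0.223729)/0.223729 = 3.4697
n ≥ 2 + 1.643524·3.4697 = 2 + 5.7025 = 7.7025
⌈7.7025⌉ = 8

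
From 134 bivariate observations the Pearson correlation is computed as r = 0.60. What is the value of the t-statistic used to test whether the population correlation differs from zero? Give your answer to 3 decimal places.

t = r·√(n−2) / √(1−r²) with r = 0.60, n = 134
  = 0.60·√132 / √(1 − 0.3600)
  = 0.60·11.489125 / 0.800000
  = 6.893475 / 0.800000 = 8.617

8.617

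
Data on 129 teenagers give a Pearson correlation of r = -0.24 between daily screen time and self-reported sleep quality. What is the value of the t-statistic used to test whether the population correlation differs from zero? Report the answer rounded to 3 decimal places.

-2.786

1 − r² = 1 − 0.0576 = 0.9424;  √(1−r²) = 0.970773
√(n−2) = √127 = 11.269428
t = r·√(n−2)/√(1−r²) = -0.24 · 11.269428 / 0.970773 = -2.786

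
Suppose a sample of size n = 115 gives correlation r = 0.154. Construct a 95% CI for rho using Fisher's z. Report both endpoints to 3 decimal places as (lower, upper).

Fisher z: z_r = atanh(r) = ½·ln((1+0.154)/(1−0.154)) = 0.155235
SE(z) = 1/√(n−3) = 1/√112 = 0.094491
95% ⇒ z* = 1.960; margin = 1.960·0.094491 = 0.185202
CI on z-scale: (-0.029967, 0.340437)
Back-transform: tanh(-0.029967) = -0.029958, tanh(0.340437) = 0.327867

(-0.030, 0.328)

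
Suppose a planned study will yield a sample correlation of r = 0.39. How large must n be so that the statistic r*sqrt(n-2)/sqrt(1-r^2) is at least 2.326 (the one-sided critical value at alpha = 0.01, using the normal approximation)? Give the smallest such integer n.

Need r·√(n−2)/√(1−r²) ≥ 2.326
√(n−2) ≥ 2.326·√(1−0.1521) / 0.39 = 2.326·0.920815 / 0.39 = 5.4918
n−2 ≥ 30.1599  ⇒  n ≥ 32.1599
Smallest integer n = 33

33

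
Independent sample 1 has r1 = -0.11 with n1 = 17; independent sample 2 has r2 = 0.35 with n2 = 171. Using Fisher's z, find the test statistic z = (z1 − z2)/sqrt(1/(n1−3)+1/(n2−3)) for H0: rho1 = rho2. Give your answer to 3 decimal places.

z1 = atanh(-0.11) = -0.110447,  z2 = atanh(0.35) = 0.365444
SE = √(1/(n1−3) + 1/(n2−3)) = √(1/14 + 1/168) = √(0.0714286 + 0.0059524) = √0.0773810 = 0.278174
z = (z1 − z2)/SE = (-0.110447 − 0.365444) / 0.278174 = -0.475891 / 0.278174 = -1.711

-1.711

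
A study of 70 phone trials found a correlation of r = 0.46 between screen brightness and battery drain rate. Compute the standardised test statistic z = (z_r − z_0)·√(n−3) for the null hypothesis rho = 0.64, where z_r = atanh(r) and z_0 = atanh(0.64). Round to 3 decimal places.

z_r = atanh(0.46) = 0.497311,  z_0 = atanh(0.64) = 0.758174
SE = 1/√(n−3) = 1/√67 = 0.122169
z = (z_r − z_0)/SE = (0.497311 − 0.758174) / 0.122169 = -0.260863 / 0.122169 = -2.135

-2.135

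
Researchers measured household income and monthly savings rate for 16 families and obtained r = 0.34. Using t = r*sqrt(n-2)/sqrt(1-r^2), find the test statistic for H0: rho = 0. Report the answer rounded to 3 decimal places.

1 − r² = 1 − 0.1156 = 0.8844;  √(1−r²) = 0.940425
√(n−2) = √14 = 3.741657
t = r·√(n−2)/√(1−r²) = 0.34 · 3.741657 / 0.940425 = 1.353

1.353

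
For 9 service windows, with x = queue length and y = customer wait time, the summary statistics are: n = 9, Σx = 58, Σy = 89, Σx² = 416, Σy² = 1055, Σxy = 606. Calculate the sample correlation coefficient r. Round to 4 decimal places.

0.3776

Numerator: nΣxy − (Σx)(Σy) = 9·606 − (58)(89) = 292
Denominator: √[(nΣx²−(Σx)²)(nΣy²−(Σy)²)]
  nΣx²−(Σx)² = 9·416 − 3364 = 380;  nΣy²−(Σy)² = 9·1055 − 7921 = 1574
  √(380·1574) = √598120 = 773.3822
r = 292 / 773.3822 = 0.3776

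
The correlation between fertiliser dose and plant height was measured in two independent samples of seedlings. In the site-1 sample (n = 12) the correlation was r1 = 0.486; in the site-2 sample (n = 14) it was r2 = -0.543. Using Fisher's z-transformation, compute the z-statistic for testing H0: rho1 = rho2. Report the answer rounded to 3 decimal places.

2.535

Fisher z-transforms: z1 = atanh(0.486) = 0.530810, z2 = atanh(-0.543) = -0.608400; difference d = 1.139210
Var(d) = 1/9 + 1/11 = 0.1111111 + 0.0909091 = 0.2020202
z = d/√Var(d) = 1.139210 / √0.2020202 = 1.139210 / 0.449467 = 2.535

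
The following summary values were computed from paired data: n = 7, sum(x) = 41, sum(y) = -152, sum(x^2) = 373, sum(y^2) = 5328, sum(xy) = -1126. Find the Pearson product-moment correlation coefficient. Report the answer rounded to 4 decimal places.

-0.4542

Numerator: nΣxy − (Σx)(Σy) = 7·(-1126) − (41)(-152) = -1650
Denominator: √[(nΣx²−(Σx)²)(nΣy²−(Σy)²)]
  nΣx²−(Σx)² = 7·373 − 1681 = 930;  nΣy²−(Σy)² = 7·5328 − 23104 = 14192
  √(930·14192) = √13198560 = 3632.9822
r = -1650 / 3632.9822 = -0.4542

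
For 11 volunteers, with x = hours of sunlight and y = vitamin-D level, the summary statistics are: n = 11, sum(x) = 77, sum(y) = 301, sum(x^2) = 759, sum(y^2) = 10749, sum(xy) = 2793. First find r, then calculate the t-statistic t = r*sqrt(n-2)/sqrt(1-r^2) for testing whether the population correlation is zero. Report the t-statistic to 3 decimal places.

7.180

S_xy = nΣxy − ΣxΣy = 11·2793 − 77·301 = 30723 − 23177 = 7546
S_xx = nΣx² − (Σx)² = 11·759 − 77² = 8349 − 5929 = 2420
S_yy = nΣy² − (Σy)² = 11·10749 − 301² = 118239 − 90601 = 27638
r = S_xy / √(S_xx·S_yy) = 7546 / √(2420·27638) = 7546 / √66883960 = 7546 / 8178.2614 = 0.9227
t = r·√(n−2)/√(1−r²) = 0.9227·√9 / √(1−0.851375) = 2.768100 / 0.385519 = 7.180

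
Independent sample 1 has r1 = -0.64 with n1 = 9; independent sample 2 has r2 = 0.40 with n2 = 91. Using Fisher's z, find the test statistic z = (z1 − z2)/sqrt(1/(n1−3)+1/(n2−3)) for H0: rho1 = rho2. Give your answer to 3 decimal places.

-2.801

z1 = atanh(-0.64) = -0.758174,  z2 = atanh(0.40) = 0.423649
SE = √(1/(n1−3) + 1/(n2−3)) = √(1/6 + 1/88) = √(0.1666667 + 0.0113636) = √0.1780303 = 0.421936
z = (z1 − z2)/SE = (-0.758174 − 0.423649) / 0.421936 = -1.181823 / 0.421936 = -2.801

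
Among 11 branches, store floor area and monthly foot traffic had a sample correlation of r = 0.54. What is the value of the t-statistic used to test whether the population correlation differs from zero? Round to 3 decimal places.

1.925

t = r·√(n−2) / √(1−r²) with r = 0.54, n = 11
  = 0.54·√9 / √(1 − 0.2916)
  = 0.54·3.000000 / 0.841665
  = 1.620000 / 0.841665 = 1.925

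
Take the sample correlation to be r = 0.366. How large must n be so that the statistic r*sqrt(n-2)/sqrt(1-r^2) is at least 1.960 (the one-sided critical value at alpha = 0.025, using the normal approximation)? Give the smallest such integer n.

r√(n−2)/√(1−r²) ≥ 1.960  ⇔  n−2 ≥ (1.960)²·(1−r²)/r²
(1−r²)/r² = (1−0.133956)/0.133956 = 6.4651
n ≥ 2 + 3.8416·6.4651 = 2 + 24.8363 = 26.8363
⌈26.8363⌉ = 27

27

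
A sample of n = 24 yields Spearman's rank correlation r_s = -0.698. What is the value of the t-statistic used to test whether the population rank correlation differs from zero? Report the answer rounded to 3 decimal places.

-4.572

1 − r_s² = 1 − 0.487204 = 0.512796;  √(1−r_s²) = 0.716098
√(n−2) = √22 = 4.690416
t = r_s·√(n−2)/√(1−r_s²) = -0.698 · 4.690416 / 0.716098 = -4.572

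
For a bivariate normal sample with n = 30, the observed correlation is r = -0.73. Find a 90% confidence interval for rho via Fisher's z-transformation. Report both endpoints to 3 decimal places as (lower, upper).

Fisher z: z_r = atanh(r) = ½·ln((1+(-0.73))/(1−(-0.73))) = -0.928727
SE(z) = 1/√(n−3) = 1/√27 = 0.192450
90% ⇒ z* = 1.645; margin = 1.645·0.192450 = 0.316580
CI on z-scale: (-1.245307, -0.612147)
Back-transform: tanh(-1.245307) = -0.846962, tanh(-0.612147) = -0.545637

(-0.847, -0.546)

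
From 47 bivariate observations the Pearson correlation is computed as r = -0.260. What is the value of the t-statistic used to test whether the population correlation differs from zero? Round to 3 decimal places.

t = r·√(n−2) / √(1−r²) with r = -0.260, n = 47
  = -0.260·√45 / √(1 − 0.067600)
  = -0.260·6.708204 / 0.965609
  = -1.744133 / 0.965609 = -1.806

-1.806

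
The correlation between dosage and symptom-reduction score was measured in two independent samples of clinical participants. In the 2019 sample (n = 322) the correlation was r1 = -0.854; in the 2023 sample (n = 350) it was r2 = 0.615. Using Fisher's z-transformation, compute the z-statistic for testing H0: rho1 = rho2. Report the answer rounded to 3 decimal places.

Fisher z-transforms: z1 = atanh(-0.854) = -1.270747, z2 = atanh(0.615) = 0.716923; difference d = -1.987670
Var(d) = 1/319 + 1/347 = 0.0031348 + 0.0028818 = 0.0060166
z = d/√Var(d) = -1.987670 / √0.0060166 = -1.987670 / 0.077567 = -25.625

-25.625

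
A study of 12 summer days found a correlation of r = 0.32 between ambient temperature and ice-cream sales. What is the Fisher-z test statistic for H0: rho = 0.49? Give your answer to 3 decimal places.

Fisher z: atanh(0.32) = 0.331647, atanh(0.49) = 0.536060
z = (z_r − z_0)·√(n−3) = (0.331647 − 0.536060)·√9 = -0.204413 · 3.000000 = -0.613

-0.613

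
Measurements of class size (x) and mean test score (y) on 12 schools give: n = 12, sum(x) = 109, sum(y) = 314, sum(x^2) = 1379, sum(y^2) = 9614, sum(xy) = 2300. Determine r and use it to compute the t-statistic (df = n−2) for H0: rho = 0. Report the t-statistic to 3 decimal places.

S_xy = nΣxy − ΣxΣy = 12·2300 − 109·314 = 27600 − 34226 = -6626
S_xx = nΣx² − (Σx)² = 12·1379 − 109² = 16548 − 11881 = 4667
S_yy = nΣy² − (Σy)² = 12·9614 − 314² = 115368 − 98596 = 16772
r = S_xy / √(S_xx·S_yy) = -6626 / √(4667·16772) = -6626 / √78274924 = -6626 / 8847.3117 = -0.7489
t = r·√(n−2)/√(1−r²) = -0.7489·√10 / √(1−0.560851) = -2.368230 / 0.662683 = -3.574

-3.574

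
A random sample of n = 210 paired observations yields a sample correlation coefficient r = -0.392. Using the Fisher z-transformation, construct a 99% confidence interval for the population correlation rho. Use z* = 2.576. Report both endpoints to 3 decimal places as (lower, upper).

z_r = atanh(-0.392) = -0.414161;  SE = 1/√(n−3) = 1/√207 = 0.069505
z-limits: -0.414161 ± 2.576·0.069505 = -0.414161 ± 0.179045 = [-0.593206, -0.235116]
ρ-limits: (tanh -0.593206, tanh -0.235116) = (-0.532, -0.231)

(-0.532, -0.231)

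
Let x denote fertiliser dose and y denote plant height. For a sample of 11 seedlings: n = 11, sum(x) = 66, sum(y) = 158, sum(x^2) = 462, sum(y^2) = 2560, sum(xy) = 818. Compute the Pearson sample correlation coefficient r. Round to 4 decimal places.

-0.9388

Numerator: nΣxy − (Σx)(Σy) = 11·818 − (66)(158) = -1430
Denominator: √[(nΣx²−(Σx)²)(nΣy²−(Σy)²)]
  nΣx²−(Σx)² = 11·462 − 4356 = 726;  nΣy²−(Σy)² = 11·2560 − 24964 = 3196
  √(726·3196) = √2320296 = 1523.2518
r = -1430 / 1523.2518 = -0.9388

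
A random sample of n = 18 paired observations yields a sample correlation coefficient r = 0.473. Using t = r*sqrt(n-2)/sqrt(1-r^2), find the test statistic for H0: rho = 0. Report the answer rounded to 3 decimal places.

2.147

t = r·√(n−2) / √(1−r²) with r = 0.473, n = 18
  = 0.473·√16 / √(1 − 0.223729)
  = 0.473·4.000000 / 0.881062
  = 1.892000 / 0.881062 = 2.147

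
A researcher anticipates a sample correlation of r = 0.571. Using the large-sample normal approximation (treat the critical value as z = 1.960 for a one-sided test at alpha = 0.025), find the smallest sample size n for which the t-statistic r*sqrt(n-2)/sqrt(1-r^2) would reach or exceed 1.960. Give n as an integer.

r√(n−2)/√(1−r²) ≥ 1.960  ⇔  n−2 ≥ (1.960)²·(1−r²)/r²
(1−r²)/r² = (1−0.326041)/0.326041 = 2.0671
n ≥ 2 + 3.8416·2.0671 = 2 + 7.9410 = 9.9410
⌈9.9410⌉ = 10

10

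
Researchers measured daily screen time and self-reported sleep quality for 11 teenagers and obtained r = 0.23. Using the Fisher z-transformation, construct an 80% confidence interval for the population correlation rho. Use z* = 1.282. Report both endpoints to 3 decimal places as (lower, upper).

Fisher z: z_r = atanh(r) = ½·ln((1+0.23)/(1−0.23)) = 0.234189
SE(z) = 1/√(n−3) = 1/√8 = 0.353553
80% ⇒ z* = 1.282; margin = 1.282·0.353553 = 0.453255
CI on z-scale: (-0.219066, 0.687444)
Back-transform: tanh(-0.219066) = -0.215628, tanh(0.687444) = 0.596337

(-0.216, 0.596)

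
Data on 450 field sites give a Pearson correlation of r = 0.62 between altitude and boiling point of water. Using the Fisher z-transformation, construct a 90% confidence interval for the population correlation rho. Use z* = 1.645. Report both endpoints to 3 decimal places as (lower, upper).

Fisher z: z_r = atanh(r) = ½·ln((1+0.62)/(1−0.62)) = 0.725005
SE(z) = 1/√(n−3) = 1/√447 = 0.047298
90% ⇒ z* = 1.645; margin = 1.645·0.047298 = 0.077805
CI on z-scale: (0.647200, 0.802810)
Back-transform: tanh(0.647200) = 0.569782, tanh(0.802810) = 0.665605

(0.570, 0.666)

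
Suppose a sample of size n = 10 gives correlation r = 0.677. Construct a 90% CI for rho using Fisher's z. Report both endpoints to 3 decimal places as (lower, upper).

Fisher z: z_r = atanh(r) = ½·ln((1+0.677)/(1−0.677)) = 0.823555
SE(z) = 1/√(n−3) = 1/√7 = 0.377964
90% ⇒ z* = 1.645; margin = 1.645·0.377964 = 0.621751
CI on z-scale: (0.201804, 1.445306)
Back-transform: tanh(0.201804) = 0.199108, tanh(1.445306) = 0.894761

(0.199, 0.895)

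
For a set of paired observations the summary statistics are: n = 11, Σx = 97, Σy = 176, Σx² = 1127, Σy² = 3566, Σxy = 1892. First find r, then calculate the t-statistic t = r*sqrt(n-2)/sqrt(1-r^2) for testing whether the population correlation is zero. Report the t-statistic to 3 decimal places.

S_xy = nΣxy − ΣxΣy = 11·1892 − 97·176 = 20812 − 17072 = 3740
S_xx = nΣx² − (Σx)² = 11·1127 − 97² = 12397 − 9409 = 2988
S_yy = nΣy² − (Σy)² = 11·3566 − 176² = 39226 − 30976 = 8250
r = S_xy / √(S_xx·S_yy) = 3740 / √(2988·8250) = 3740 / √24651000 = 3740 / 4964.9773 = 0.7533
t = r·√(n−2)/√(1−r²) = 0.7533·√9 / √(1−0.567461) = 2.259900 / 0.657677 = 3.436

3.436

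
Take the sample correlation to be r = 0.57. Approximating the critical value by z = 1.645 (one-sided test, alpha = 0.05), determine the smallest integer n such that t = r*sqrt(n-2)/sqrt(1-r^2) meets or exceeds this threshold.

Need r·√(n−2)/√(1−r²) ≥ 1.645
√(n−2) ≥ 1.645·√(1−0.3249) / 0.57 = 1.645·0.821645 / 0.57 = 2.3712
n−2 ≥ 5.6226  ⇒  n ≥ 7.6226
Smallest integer n = 8

8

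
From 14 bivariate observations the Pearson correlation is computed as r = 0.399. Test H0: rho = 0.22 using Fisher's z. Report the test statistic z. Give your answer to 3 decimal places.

z_r = atanh(0.399) = 0.422459,  z_0 = atanh(0.22) = 0.223656
SE = 1/√(n−3) = 1/√11 = 0.301511
z = (z_r − z_0)/SE = (0.422459 − 0.223656) / 0.301511 = 0.198803 / 0.301511 = 0.659

0.659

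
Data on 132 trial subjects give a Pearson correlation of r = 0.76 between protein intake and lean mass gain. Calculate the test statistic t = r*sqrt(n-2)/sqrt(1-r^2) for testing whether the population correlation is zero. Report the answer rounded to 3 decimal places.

13.333

1 − r² = 1 − 0.5776 = 0.4224;  √(1−r²) = 0.649923
√(n−2) = √130 = 11.401754
t = r·√(n−2)/√(1−r²) = 0.76 · 11.401754 / 0.649923 = 13.333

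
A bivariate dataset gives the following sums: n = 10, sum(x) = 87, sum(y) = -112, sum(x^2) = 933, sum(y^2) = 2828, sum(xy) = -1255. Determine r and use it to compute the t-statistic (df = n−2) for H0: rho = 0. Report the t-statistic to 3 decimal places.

Numerator: nΣxy − (Σx)(Σy) = 10·(-1255) − (87)(-112) = -2806
Denominator: √[(nΣx²−(Σx)²)(nΣy²−(Σy)²)]
  nΣx²−(Σx)² = 10·933 − 7569 = 1761;  nΣy²−(Σy)² = 10·2828 − 12544 = 15736
  √(1761·15736) = √27711096 = 5264.1330
r = -2806 / 5264.1330 = -0.5330
t = r·√(n−2)/√(1−r²) = -0.5330·√8 / √(1−0.284089) = -1.507552 / 0.846115 = -1.782

-1.782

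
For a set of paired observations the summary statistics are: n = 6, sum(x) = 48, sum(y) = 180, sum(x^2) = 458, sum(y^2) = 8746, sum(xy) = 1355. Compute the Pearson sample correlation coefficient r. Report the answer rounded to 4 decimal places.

Numerator: nΣxy − (Σx)(Σy) = 6·1355 − (48)(180) = -510
Denominator: √[(nΣx²−(Σx)²)(nΣy²−(Σy)²)]
  nΣx²−(Σx)² = 6·458 − 2304 = 444;  nΣy²−(Σy)² = 6·8746 − 32400 = 20076
  √(444·20076) = √8913744 = 2985.5894
r = -510 / 2985.5894 = -0.1708

-0.1708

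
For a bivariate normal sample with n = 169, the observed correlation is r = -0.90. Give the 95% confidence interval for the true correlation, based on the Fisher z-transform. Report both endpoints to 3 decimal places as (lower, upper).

Fisher z: z_r = atanh(r) = ½·ln((1+(-0.90))/(1−(-0.90))) = -1.472219
SE(z) = 1/√(n−3) = 1/√166 = 0.077615
95% ⇒ z* = 1.960; margin = 1.960·0.077615 = 0.152125
CI on z-scale: (-1.624344, -1.320094)
Back-transform: tanh(-1.624344) = -0.925252, tanh(-1.320094) = -0.866807

(-0.925, -0.867)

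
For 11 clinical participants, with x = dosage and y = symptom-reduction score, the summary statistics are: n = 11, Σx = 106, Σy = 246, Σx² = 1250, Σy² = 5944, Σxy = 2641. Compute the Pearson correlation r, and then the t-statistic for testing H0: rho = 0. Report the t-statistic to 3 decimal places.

4.849

Numerator: nΣxy − (Σx)(Σy) = 11·2641 − (106)(246) = 2975
Denominator: √[(nΣx²−(Σx)²)(nΣy²−(Σy)²)]
  nΣx²−(Σx)² = 11·1250 − 11236 = 2514;  nΣy²−(Σy)² = 11·5944 − 60516 = 4868
  √(2514·4868) = √12238152 = 3498.3070
r = 2975 / 3498.3070 = 0.8504
t = r·√(n−2)/√(1−r²) = 0.8504·√9 / √(1−0.723180) = 2.551200 / 0.526137 = 4.849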